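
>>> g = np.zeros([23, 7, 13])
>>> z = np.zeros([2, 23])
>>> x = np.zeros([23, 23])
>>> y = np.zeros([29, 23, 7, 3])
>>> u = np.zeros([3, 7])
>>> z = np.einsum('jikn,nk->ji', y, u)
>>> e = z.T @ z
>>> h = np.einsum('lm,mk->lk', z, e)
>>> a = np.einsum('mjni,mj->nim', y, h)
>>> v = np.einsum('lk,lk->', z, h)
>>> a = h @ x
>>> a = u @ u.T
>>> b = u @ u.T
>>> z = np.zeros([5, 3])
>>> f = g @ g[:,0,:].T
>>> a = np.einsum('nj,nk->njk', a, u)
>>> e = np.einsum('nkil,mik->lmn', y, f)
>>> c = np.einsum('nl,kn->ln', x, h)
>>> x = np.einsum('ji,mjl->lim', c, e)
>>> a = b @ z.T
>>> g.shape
(23, 7, 13)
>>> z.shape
(5, 3)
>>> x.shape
(29, 23, 3)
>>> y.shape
(29, 23, 7, 3)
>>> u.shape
(3, 7)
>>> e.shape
(3, 23, 29)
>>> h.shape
(29, 23)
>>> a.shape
(3, 5)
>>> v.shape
()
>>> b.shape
(3, 3)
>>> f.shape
(23, 7, 23)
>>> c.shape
(23, 23)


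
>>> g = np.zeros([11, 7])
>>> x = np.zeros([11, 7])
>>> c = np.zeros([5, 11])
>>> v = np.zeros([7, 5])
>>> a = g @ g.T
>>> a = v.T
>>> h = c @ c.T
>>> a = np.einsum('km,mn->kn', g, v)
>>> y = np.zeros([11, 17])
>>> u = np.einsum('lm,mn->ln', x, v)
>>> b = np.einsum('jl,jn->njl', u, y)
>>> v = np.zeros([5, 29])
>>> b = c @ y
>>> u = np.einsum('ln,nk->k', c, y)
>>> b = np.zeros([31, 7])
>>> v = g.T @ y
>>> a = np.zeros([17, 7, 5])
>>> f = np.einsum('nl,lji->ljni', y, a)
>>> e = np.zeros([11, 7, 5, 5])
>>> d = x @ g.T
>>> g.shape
(11, 7)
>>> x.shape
(11, 7)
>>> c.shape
(5, 11)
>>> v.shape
(7, 17)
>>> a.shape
(17, 7, 5)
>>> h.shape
(5, 5)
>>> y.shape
(11, 17)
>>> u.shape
(17,)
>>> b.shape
(31, 7)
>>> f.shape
(17, 7, 11, 5)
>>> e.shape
(11, 7, 5, 5)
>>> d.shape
(11, 11)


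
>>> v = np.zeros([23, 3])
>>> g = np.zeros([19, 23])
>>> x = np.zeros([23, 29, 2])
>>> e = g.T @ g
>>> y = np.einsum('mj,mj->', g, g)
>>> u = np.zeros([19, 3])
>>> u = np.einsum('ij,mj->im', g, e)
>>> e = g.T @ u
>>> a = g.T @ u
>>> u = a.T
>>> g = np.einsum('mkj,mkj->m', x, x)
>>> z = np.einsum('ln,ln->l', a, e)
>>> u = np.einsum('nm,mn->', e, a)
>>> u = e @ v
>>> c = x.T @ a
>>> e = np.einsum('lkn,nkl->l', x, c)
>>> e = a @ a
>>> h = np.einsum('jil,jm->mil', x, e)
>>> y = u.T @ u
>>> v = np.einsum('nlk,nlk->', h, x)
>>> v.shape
()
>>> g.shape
(23,)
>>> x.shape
(23, 29, 2)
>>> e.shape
(23, 23)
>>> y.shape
(3, 3)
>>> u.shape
(23, 3)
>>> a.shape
(23, 23)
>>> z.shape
(23,)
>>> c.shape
(2, 29, 23)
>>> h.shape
(23, 29, 2)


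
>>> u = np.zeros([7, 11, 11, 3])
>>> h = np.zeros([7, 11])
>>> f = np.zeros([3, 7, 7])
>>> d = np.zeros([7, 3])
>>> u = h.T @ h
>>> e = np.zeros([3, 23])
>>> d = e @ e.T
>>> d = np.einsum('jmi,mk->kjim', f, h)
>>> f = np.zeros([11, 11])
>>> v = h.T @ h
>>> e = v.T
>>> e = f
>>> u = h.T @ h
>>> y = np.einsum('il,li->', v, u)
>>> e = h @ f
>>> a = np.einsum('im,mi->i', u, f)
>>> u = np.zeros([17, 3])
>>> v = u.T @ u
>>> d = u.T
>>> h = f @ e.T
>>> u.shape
(17, 3)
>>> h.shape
(11, 7)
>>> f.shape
(11, 11)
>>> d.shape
(3, 17)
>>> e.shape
(7, 11)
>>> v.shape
(3, 3)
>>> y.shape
()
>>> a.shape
(11,)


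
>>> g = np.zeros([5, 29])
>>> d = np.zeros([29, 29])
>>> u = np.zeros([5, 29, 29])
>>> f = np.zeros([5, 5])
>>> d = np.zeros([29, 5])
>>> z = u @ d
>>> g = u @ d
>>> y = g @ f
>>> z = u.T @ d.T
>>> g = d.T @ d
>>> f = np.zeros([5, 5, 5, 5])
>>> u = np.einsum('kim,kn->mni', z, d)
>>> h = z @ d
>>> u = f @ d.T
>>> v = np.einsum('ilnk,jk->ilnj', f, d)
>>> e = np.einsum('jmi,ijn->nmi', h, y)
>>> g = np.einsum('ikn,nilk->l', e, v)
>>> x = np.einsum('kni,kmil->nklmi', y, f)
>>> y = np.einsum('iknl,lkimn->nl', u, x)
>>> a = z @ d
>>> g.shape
(5,)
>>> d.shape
(29, 5)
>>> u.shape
(5, 5, 5, 29)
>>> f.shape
(5, 5, 5, 5)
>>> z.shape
(29, 29, 29)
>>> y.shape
(5, 29)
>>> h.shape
(29, 29, 5)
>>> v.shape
(5, 5, 5, 29)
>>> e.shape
(5, 29, 5)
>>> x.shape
(29, 5, 5, 5, 5)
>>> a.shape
(29, 29, 5)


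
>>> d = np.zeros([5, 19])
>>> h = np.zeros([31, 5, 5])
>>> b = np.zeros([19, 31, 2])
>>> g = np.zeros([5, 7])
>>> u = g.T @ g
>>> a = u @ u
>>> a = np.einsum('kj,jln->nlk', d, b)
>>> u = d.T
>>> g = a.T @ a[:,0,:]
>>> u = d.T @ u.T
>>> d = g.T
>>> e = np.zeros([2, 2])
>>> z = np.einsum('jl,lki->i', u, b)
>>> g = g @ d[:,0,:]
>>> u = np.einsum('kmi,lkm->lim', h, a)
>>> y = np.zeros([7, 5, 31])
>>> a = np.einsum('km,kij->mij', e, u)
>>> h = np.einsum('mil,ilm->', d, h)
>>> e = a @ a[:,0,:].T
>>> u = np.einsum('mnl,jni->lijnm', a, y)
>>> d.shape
(5, 31, 5)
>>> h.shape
()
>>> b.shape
(19, 31, 2)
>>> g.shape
(5, 31, 5)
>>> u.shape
(5, 31, 7, 5, 2)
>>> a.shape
(2, 5, 5)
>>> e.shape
(2, 5, 2)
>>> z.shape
(2,)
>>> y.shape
(7, 5, 31)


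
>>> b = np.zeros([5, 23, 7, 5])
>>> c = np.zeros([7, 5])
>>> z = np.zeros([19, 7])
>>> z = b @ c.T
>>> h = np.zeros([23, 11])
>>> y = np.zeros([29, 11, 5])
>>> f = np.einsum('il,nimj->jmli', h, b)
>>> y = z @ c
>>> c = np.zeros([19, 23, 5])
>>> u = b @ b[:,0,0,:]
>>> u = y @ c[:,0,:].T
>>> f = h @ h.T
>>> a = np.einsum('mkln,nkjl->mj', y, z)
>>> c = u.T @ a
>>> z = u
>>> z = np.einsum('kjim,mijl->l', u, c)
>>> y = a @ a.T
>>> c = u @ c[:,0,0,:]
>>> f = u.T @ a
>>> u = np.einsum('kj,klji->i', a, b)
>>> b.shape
(5, 23, 7, 5)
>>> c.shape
(5, 23, 7, 7)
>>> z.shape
(7,)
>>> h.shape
(23, 11)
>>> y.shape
(5, 5)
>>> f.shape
(19, 7, 23, 7)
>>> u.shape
(5,)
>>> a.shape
(5, 7)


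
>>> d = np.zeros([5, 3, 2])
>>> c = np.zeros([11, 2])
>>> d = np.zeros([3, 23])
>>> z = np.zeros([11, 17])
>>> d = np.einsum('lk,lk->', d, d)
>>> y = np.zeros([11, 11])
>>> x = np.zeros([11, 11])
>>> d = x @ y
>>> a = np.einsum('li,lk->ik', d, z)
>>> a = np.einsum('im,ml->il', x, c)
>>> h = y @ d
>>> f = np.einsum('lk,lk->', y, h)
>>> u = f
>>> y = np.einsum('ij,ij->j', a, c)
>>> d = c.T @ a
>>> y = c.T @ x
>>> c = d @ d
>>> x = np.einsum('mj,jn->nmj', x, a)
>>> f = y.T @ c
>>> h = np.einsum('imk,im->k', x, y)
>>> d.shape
(2, 2)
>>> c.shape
(2, 2)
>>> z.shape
(11, 17)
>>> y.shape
(2, 11)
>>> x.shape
(2, 11, 11)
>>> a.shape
(11, 2)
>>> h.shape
(11,)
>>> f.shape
(11, 2)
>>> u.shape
()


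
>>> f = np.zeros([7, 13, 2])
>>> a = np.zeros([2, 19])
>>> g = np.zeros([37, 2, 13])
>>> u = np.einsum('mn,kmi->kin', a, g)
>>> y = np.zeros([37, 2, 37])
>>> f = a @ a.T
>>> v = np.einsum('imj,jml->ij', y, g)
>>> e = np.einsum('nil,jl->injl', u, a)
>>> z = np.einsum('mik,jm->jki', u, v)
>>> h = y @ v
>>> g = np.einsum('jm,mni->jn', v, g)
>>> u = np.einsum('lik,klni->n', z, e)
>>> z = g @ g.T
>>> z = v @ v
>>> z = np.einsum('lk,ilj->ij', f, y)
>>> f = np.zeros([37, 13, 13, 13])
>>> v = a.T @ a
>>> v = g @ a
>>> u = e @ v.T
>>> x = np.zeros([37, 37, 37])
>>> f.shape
(37, 13, 13, 13)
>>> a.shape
(2, 19)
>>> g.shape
(37, 2)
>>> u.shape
(13, 37, 2, 37)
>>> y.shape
(37, 2, 37)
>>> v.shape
(37, 19)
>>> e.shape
(13, 37, 2, 19)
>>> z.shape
(37, 37)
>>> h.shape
(37, 2, 37)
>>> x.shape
(37, 37, 37)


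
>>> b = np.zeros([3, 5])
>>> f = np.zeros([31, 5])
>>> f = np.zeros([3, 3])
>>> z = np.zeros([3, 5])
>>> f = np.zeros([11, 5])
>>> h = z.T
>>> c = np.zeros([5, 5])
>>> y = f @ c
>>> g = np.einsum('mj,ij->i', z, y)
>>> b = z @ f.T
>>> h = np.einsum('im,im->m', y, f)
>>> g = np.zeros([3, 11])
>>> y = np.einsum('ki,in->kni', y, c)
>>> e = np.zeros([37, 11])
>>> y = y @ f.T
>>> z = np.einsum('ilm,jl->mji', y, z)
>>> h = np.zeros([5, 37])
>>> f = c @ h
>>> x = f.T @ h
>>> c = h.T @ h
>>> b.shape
(3, 11)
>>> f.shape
(5, 37)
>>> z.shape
(11, 3, 11)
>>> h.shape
(5, 37)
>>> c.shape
(37, 37)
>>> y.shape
(11, 5, 11)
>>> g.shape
(3, 11)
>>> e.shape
(37, 11)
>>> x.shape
(37, 37)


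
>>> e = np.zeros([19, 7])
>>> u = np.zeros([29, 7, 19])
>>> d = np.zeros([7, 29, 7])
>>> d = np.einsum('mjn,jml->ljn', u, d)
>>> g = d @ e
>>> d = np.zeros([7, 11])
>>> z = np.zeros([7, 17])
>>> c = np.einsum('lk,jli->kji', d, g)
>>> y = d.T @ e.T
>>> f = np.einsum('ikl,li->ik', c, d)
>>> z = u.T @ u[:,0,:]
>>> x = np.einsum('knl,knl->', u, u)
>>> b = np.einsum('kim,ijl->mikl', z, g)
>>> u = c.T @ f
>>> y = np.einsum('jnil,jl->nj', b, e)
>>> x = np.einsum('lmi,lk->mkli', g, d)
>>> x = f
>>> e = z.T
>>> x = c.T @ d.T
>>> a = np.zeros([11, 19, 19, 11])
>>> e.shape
(19, 7, 19)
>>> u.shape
(7, 7, 7)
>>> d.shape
(7, 11)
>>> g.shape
(7, 7, 7)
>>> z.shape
(19, 7, 19)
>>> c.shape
(11, 7, 7)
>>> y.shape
(7, 19)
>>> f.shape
(11, 7)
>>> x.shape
(7, 7, 7)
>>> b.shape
(19, 7, 19, 7)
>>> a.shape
(11, 19, 19, 11)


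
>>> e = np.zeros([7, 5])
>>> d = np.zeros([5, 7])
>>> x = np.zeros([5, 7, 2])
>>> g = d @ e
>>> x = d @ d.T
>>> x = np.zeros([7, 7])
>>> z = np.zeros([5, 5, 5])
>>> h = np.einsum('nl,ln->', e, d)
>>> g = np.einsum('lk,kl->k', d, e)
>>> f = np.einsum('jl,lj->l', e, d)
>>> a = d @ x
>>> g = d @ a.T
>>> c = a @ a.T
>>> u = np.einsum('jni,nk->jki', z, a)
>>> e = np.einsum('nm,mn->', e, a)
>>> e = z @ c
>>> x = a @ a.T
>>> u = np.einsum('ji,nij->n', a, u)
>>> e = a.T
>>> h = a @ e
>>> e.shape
(7, 5)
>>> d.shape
(5, 7)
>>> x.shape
(5, 5)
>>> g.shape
(5, 5)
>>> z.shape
(5, 5, 5)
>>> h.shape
(5, 5)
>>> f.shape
(5,)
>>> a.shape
(5, 7)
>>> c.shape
(5, 5)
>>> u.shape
(5,)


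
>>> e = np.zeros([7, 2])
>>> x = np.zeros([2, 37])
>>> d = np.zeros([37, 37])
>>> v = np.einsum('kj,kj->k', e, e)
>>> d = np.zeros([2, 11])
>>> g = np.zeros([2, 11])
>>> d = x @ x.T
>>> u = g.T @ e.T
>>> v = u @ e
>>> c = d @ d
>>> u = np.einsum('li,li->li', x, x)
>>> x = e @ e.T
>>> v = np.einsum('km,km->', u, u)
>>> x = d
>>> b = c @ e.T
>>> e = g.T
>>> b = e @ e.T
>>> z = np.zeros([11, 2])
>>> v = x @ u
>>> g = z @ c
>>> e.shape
(11, 2)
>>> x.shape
(2, 2)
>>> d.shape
(2, 2)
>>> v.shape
(2, 37)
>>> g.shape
(11, 2)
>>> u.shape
(2, 37)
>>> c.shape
(2, 2)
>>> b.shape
(11, 11)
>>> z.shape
(11, 2)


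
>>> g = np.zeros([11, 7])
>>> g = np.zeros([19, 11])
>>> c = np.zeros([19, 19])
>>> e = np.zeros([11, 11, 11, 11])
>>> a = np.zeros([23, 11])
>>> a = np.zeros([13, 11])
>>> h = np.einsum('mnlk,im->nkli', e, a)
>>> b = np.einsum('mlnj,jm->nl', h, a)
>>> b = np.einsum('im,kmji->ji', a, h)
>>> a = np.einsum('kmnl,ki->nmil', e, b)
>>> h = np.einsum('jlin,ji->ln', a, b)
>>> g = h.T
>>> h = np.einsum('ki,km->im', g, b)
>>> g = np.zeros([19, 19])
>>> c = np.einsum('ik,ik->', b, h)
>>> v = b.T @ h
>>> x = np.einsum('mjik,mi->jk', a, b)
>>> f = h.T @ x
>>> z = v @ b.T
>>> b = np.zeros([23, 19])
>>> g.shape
(19, 19)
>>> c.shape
()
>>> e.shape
(11, 11, 11, 11)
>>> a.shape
(11, 11, 13, 11)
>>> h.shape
(11, 13)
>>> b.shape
(23, 19)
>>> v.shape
(13, 13)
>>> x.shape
(11, 11)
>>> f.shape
(13, 11)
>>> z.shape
(13, 11)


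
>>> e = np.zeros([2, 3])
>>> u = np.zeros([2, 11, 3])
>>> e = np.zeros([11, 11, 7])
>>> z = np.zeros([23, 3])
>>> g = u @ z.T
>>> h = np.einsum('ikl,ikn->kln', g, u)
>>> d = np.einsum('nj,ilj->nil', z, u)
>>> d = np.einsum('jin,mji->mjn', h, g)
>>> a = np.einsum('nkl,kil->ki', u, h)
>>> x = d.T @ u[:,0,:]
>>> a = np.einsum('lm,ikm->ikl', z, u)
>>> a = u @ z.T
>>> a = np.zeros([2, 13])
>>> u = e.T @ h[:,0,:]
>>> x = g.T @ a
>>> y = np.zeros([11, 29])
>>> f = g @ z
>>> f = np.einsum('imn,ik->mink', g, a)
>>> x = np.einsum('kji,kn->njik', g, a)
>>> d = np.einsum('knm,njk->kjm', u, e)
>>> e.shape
(11, 11, 7)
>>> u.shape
(7, 11, 3)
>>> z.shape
(23, 3)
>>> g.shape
(2, 11, 23)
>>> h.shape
(11, 23, 3)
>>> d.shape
(7, 11, 3)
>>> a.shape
(2, 13)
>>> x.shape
(13, 11, 23, 2)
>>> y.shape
(11, 29)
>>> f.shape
(11, 2, 23, 13)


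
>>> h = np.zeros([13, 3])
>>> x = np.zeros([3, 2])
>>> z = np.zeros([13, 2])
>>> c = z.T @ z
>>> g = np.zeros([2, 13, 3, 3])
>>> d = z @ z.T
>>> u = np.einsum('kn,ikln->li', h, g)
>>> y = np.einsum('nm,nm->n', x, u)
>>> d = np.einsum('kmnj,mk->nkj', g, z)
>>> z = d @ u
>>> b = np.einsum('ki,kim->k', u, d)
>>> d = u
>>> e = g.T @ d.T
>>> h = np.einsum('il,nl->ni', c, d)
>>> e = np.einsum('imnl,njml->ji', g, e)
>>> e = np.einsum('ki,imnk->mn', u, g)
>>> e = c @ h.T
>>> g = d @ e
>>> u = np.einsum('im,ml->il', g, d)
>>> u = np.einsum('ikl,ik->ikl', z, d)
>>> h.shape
(3, 2)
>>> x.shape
(3, 2)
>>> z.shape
(3, 2, 2)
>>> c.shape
(2, 2)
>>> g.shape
(3, 3)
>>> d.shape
(3, 2)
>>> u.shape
(3, 2, 2)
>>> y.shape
(3,)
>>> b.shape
(3,)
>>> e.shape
(2, 3)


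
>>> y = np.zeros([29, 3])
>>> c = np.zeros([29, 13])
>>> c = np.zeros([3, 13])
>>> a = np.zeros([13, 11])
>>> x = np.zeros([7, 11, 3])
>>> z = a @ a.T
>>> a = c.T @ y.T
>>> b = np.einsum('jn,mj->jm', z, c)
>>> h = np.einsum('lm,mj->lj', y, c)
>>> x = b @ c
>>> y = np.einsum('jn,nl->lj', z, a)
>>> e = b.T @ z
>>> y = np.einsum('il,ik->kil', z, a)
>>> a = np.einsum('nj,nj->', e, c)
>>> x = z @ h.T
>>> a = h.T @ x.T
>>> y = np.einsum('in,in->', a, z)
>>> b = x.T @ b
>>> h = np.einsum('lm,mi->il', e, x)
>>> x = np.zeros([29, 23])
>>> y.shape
()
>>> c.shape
(3, 13)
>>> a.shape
(13, 13)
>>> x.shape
(29, 23)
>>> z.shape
(13, 13)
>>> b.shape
(29, 3)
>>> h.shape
(29, 3)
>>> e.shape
(3, 13)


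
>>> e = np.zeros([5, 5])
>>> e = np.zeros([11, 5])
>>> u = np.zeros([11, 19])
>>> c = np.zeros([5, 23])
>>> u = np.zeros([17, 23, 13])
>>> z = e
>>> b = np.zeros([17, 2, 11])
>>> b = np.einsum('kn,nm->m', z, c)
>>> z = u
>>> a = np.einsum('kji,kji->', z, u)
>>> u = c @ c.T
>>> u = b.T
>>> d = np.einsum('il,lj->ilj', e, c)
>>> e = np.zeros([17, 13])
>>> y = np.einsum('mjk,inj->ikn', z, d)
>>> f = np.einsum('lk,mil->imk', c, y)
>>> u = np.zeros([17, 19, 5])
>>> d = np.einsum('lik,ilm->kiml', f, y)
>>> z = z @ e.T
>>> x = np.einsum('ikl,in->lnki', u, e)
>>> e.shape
(17, 13)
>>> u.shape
(17, 19, 5)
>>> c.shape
(5, 23)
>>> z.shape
(17, 23, 17)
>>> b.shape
(23,)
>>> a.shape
()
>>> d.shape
(23, 11, 5, 13)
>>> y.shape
(11, 13, 5)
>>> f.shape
(13, 11, 23)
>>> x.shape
(5, 13, 19, 17)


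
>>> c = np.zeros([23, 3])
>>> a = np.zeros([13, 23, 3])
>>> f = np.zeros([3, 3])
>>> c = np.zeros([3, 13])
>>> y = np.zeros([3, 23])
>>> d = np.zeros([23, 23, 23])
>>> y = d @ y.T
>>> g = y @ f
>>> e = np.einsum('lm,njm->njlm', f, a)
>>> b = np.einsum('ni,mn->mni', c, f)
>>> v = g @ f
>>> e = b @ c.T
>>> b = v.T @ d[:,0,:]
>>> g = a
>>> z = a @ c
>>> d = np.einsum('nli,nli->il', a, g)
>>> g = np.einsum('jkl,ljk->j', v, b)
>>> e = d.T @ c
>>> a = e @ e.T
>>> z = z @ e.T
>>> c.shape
(3, 13)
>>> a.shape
(23, 23)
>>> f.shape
(3, 3)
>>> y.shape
(23, 23, 3)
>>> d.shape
(3, 23)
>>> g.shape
(23,)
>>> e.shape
(23, 13)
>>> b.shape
(3, 23, 23)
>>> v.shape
(23, 23, 3)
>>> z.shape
(13, 23, 23)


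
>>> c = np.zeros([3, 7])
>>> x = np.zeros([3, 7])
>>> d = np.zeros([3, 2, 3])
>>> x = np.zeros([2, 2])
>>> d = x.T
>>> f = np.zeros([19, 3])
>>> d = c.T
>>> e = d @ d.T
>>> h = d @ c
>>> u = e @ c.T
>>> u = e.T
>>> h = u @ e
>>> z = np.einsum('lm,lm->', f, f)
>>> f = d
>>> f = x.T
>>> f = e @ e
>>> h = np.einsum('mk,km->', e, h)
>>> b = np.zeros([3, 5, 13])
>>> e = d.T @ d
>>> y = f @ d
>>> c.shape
(3, 7)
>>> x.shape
(2, 2)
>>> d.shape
(7, 3)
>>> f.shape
(7, 7)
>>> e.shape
(3, 3)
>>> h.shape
()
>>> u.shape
(7, 7)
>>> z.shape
()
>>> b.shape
(3, 5, 13)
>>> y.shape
(7, 3)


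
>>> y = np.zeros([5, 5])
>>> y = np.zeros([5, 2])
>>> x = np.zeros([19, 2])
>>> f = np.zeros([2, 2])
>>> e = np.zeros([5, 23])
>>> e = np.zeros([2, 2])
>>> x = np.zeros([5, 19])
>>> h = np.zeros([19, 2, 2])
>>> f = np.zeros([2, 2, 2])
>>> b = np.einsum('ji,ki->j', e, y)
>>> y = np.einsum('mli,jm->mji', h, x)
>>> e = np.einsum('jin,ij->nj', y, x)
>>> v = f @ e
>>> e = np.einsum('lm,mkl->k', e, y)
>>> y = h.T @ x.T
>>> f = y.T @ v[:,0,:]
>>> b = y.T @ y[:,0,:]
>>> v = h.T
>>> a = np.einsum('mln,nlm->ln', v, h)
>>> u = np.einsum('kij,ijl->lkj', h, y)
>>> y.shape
(2, 2, 5)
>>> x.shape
(5, 19)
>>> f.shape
(5, 2, 19)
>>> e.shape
(5,)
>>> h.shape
(19, 2, 2)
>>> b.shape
(5, 2, 5)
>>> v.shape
(2, 2, 19)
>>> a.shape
(2, 19)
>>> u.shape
(5, 19, 2)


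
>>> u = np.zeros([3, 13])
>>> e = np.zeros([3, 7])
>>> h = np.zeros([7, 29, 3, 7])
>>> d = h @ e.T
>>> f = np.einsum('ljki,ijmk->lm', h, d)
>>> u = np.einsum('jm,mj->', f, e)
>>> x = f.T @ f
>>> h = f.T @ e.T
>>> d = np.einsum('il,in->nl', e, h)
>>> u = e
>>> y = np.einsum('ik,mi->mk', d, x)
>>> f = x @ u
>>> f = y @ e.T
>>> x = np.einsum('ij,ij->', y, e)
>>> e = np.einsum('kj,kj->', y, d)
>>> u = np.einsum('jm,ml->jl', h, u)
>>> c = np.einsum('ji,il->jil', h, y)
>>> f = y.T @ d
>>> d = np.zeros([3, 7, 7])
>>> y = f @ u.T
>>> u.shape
(3, 7)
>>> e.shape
()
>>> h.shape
(3, 3)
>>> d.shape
(3, 7, 7)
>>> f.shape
(7, 7)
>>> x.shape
()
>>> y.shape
(7, 3)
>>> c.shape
(3, 3, 7)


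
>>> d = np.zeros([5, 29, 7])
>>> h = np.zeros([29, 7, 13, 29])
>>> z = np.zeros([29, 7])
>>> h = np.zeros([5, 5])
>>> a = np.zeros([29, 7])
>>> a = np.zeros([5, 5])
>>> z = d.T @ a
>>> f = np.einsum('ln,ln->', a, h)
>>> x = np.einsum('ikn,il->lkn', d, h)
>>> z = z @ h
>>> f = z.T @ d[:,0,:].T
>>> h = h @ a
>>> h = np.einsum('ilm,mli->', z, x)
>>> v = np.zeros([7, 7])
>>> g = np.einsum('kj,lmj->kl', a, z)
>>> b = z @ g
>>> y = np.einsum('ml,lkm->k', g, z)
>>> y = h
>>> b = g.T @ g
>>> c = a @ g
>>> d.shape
(5, 29, 7)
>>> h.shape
()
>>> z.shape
(7, 29, 5)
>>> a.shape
(5, 5)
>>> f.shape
(5, 29, 5)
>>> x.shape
(5, 29, 7)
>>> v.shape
(7, 7)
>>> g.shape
(5, 7)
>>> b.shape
(7, 7)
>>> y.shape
()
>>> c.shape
(5, 7)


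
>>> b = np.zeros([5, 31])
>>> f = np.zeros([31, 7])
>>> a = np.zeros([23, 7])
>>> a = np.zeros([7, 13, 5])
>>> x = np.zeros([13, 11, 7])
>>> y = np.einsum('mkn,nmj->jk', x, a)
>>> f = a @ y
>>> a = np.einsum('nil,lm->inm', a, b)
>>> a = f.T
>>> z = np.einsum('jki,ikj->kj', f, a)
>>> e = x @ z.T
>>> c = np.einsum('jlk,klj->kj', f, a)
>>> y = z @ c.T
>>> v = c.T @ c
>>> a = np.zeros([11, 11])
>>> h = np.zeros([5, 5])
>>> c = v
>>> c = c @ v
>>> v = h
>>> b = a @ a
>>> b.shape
(11, 11)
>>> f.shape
(7, 13, 11)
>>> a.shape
(11, 11)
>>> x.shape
(13, 11, 7)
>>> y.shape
(13, 11)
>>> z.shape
(13, 7)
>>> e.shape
(13, 11, 13)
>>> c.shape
(7, 7)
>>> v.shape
(5, 5)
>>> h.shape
(5, 5)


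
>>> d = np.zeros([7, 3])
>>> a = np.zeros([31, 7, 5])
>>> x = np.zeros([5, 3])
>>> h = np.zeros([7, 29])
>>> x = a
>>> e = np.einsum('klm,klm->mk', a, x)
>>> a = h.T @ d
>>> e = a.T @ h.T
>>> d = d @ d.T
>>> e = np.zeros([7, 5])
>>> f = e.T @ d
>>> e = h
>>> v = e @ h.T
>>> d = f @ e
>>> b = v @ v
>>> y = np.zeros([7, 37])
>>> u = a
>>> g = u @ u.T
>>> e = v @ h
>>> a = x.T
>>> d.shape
(5, 29)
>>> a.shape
(5, 7, 31)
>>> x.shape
(31, 7, 5)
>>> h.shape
(7, 29)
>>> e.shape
(7, 29)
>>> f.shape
(5, 7)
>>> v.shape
(7, 7)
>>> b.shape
(7, 7)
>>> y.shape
(7, 37)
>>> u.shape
(29, 3)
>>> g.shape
(29, 29)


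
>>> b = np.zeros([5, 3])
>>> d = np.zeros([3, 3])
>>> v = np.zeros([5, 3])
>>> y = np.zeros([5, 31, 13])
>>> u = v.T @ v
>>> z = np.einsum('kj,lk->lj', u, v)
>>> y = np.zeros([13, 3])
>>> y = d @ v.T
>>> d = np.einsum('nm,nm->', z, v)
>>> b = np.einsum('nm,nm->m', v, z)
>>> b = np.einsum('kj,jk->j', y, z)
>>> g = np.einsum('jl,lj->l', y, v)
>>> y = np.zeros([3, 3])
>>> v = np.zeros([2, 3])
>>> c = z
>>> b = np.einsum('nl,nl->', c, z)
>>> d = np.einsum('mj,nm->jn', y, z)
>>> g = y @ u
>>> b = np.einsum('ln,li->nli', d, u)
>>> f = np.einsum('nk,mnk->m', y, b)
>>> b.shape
(5, 3, 3)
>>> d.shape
(3, 5)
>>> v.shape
(2, 3)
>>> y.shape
(3, 3)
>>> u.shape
(3, 3)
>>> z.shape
(5, 3)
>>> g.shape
(3, 3)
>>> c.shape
(5, 3)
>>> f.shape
(5,)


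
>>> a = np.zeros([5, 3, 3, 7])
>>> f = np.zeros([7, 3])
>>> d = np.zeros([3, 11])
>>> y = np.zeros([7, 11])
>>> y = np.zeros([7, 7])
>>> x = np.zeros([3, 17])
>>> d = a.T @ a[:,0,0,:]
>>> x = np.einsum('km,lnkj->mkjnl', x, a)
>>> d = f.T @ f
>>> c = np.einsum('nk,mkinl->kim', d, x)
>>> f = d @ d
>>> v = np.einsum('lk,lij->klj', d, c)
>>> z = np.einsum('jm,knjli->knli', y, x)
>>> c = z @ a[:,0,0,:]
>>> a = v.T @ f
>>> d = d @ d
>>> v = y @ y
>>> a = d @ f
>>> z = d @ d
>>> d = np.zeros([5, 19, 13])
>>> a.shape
(3, 3)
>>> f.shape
(3, 3)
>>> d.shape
(5, 19, 13)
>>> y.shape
(7, 7)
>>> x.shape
(17, 3, 7, 3, 5)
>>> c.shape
(17, 3, 3, 7)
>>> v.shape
(7, 7)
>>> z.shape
(3, 3)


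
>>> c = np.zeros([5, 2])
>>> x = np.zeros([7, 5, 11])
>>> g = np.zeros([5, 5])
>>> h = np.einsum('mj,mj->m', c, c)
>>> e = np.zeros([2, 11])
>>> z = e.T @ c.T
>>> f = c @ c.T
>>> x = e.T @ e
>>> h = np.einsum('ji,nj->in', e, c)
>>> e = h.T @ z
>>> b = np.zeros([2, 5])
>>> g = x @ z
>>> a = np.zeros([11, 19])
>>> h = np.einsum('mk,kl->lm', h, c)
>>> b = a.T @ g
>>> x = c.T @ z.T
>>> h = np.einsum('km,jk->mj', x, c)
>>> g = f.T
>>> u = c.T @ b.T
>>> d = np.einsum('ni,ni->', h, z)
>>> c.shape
(5, 2)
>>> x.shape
(2, 11)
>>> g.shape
(5, 5)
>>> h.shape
(11, 5)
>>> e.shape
(5, 5)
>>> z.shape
(11, 5)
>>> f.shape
(5, 5)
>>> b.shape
(19, 5)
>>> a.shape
(11, 19)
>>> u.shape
(2, 19)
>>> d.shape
()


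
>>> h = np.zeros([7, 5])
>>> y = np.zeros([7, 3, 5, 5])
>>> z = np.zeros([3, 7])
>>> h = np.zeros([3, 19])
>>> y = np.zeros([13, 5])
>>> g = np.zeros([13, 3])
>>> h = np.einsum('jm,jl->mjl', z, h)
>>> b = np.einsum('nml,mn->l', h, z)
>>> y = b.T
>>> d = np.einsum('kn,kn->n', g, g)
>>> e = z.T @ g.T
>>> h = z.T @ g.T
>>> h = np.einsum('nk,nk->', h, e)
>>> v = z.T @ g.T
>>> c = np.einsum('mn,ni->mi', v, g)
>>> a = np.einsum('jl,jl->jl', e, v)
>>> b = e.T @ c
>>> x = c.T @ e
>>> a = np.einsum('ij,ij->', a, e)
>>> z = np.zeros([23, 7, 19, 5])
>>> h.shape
()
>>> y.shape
(19,)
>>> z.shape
(23, 7, 19, 5)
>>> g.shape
(13, 3)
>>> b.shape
(13, 3)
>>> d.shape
(3,)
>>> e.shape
(7, 13)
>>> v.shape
(7, 13)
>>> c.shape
(7, 3)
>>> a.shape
()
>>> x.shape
(3, 13)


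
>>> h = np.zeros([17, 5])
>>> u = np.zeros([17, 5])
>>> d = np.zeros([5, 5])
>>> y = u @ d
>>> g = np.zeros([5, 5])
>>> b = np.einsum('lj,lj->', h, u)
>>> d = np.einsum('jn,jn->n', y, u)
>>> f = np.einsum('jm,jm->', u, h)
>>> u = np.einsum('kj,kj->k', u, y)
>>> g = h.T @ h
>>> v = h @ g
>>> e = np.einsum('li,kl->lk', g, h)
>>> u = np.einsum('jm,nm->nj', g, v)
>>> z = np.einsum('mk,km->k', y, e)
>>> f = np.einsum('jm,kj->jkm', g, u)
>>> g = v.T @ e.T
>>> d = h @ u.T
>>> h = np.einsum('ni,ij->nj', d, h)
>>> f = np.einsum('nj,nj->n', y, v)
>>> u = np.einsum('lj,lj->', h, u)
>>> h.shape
(17, 5)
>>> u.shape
()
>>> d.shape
(17, 17)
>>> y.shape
(17, 5)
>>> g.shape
(5, 5)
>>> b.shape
()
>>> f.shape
(17,)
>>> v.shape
(17, 5)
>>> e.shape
(5, 17)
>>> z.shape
(5,)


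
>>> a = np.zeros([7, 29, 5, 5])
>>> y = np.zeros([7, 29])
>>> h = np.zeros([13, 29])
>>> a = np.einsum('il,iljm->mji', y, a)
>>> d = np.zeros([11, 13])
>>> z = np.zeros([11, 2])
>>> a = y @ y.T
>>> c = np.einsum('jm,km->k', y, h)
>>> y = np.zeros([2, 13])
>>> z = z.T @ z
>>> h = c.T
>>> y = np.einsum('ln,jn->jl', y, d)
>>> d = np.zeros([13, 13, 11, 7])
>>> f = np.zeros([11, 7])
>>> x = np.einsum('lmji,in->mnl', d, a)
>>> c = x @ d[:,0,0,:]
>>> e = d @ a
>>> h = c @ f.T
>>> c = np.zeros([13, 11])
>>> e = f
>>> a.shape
(7, 7)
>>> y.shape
(11, 2)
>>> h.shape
(13, 7, 11)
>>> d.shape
(13, 13, 11, 7)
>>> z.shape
(2, 2)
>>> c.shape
(13, 11)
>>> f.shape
(11, 7)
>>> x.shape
(13, 7, 13)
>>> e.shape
(11, 7)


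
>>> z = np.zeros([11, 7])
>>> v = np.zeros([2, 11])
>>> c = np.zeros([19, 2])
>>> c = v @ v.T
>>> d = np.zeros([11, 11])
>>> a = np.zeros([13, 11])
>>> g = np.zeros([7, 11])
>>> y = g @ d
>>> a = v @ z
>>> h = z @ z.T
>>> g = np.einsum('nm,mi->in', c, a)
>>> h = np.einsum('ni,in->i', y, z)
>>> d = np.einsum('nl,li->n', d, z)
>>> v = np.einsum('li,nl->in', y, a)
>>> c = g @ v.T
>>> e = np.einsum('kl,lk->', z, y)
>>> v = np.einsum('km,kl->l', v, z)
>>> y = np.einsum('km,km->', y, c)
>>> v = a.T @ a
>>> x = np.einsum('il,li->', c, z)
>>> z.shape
(11, 7)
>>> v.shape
(7, 7)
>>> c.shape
(7, 11)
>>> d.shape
(11,)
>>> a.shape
(2, 7)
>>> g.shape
(7, 2)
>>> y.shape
()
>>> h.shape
(11,)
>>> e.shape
()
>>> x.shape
()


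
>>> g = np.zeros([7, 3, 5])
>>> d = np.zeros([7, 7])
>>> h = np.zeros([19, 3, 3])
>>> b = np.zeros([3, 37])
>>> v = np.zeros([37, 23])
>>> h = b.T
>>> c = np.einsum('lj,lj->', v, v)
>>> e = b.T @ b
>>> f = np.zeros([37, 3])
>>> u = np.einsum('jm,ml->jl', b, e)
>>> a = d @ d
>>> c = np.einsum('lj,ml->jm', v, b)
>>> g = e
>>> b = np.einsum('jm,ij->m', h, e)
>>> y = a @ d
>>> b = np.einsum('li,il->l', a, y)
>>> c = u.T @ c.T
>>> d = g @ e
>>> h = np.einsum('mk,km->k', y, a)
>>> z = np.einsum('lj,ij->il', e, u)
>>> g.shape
(37, 37)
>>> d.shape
(37, 37)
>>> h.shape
(7,)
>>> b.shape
(7,)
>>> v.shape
(37, 23)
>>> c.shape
(37, 23)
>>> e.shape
(37, 37)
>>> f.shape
(37, 3)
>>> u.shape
(3, 37)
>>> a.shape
(7, 7)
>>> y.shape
(7, 7)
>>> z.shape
(3, 37)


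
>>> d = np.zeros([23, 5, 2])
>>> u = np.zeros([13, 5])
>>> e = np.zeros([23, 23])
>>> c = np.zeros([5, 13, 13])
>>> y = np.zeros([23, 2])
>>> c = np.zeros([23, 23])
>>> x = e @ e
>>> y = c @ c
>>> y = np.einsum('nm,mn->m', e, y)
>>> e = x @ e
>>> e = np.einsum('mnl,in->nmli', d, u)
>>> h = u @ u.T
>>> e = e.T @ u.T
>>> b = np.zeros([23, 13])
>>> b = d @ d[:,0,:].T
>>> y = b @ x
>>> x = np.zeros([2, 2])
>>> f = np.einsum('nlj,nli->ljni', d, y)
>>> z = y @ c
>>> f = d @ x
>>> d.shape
(23, 5, 2)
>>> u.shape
(13, 5)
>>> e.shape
(13, 2, 23, 13)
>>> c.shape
(23, 23)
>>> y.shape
(23, 5, 23)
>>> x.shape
(2, 2)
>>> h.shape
(13, 13)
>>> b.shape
(23, 5, 23)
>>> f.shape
(23, 5, 2)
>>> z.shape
(23, 5, 23)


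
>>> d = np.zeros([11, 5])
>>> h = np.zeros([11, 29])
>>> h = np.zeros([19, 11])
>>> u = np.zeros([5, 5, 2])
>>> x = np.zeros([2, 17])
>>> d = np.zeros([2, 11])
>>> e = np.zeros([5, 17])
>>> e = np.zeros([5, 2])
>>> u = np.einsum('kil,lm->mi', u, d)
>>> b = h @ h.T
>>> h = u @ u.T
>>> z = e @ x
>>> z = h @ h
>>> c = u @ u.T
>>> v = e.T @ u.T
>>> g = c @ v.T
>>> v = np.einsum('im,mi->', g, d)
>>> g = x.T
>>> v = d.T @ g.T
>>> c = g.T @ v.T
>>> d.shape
(2, 11)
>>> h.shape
(11, 11)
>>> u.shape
(11, 5)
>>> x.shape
(2, 17)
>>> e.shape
(5, 2)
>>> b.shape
(19, 19)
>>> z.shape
(11, 11)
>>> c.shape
(2, 11)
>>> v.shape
(11, 17)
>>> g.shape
(17, 2)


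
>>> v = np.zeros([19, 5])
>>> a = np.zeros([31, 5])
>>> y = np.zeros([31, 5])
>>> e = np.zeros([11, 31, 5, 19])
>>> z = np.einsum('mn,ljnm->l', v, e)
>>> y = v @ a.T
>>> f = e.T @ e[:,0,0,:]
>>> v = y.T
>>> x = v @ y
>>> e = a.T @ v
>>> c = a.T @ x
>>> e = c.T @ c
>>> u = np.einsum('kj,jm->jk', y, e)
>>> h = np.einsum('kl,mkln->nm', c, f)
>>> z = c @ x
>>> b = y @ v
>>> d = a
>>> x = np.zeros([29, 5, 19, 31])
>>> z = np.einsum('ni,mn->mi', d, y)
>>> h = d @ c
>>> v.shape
(31, 19)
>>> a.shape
(31, 5)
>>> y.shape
(19, 31)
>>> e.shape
(31, 31)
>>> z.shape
(19, 5)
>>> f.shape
(19, 5, 31, 19)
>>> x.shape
(29, 5, 19, 31)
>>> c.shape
(5, 31)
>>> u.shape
(31, 19)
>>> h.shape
(31, 31)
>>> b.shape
(19, 19)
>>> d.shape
(31, 5)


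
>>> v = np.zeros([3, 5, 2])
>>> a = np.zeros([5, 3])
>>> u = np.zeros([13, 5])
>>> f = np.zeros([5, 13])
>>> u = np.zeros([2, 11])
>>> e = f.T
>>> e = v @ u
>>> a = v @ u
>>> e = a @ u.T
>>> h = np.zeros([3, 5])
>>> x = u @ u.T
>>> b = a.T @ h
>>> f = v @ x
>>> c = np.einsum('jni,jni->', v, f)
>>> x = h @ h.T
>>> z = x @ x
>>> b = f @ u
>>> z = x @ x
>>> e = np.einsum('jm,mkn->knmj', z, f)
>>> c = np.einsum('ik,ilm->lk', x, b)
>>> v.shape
(3, 5, 2)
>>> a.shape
(3, 5, 11)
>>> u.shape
(2, 11)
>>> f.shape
(3, 5, 2)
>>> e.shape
(5, 2, 3, 3)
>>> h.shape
(3, 5)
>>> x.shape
(3, 3)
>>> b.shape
(3, 5, 11)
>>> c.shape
(5, 3)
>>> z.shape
(3, 3)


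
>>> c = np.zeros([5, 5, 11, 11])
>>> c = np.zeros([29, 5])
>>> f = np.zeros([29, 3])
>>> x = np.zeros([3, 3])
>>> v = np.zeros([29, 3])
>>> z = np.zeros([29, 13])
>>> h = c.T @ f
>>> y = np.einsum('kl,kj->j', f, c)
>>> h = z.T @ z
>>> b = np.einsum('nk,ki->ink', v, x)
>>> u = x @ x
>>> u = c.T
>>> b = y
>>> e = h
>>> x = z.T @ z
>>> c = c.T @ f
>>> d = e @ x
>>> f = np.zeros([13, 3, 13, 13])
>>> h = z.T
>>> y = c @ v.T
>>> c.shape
(5, 3)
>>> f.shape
(13, 3, 13, 13)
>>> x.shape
(13, 13)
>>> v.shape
(29, 3)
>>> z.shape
(29, 13)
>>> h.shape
(13, 29)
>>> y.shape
(5, 29)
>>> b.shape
(5,)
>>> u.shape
(5, 29)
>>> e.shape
(13, 13)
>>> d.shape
(13, 13)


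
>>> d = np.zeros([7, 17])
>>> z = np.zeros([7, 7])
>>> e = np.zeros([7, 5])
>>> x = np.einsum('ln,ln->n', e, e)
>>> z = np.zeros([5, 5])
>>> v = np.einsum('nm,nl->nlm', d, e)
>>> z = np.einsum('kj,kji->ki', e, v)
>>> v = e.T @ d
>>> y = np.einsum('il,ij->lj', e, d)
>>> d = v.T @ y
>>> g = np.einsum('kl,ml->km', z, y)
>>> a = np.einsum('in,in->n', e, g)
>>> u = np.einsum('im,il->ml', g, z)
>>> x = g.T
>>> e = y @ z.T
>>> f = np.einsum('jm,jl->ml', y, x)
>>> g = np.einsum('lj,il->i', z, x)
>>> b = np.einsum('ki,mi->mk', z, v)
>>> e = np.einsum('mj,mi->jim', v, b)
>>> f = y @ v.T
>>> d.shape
(17, 17)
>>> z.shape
(7, 17)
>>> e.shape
(17, 7, 5)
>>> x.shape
(5, 7)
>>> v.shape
(5, 17)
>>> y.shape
(5, 17)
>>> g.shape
(5,)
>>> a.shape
(5,)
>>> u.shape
(5, 17)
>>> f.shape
(5, 5)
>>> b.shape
(5, 7)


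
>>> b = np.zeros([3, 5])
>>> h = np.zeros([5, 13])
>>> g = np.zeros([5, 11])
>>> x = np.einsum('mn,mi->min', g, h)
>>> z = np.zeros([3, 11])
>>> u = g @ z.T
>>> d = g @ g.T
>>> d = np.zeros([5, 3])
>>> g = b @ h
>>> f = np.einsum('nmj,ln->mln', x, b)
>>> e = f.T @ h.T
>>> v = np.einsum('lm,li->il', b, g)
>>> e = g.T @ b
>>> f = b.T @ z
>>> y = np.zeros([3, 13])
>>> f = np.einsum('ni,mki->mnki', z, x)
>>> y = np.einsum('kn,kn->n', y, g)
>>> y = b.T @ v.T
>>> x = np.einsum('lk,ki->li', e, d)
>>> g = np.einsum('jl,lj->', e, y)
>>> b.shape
(3, 5)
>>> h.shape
(5, 13)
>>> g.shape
()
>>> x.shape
(13, 3)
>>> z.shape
(3, 11)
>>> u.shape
(5, 3)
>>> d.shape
(5, 3)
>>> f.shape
(5, 3, 13, 11)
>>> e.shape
(13, 5)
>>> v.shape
(13, 3)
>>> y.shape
(5, 13)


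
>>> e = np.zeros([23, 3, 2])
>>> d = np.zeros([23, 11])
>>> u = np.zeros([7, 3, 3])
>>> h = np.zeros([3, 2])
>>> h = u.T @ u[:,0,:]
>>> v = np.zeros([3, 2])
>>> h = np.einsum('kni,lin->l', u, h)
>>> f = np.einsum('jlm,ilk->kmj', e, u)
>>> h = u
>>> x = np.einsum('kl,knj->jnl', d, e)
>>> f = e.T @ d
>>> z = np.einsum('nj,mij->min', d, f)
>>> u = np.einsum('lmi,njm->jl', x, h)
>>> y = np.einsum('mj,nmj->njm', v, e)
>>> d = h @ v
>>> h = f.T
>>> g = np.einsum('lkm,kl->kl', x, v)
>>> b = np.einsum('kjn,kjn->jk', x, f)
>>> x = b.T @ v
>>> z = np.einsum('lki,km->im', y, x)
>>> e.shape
(23, 3, 2)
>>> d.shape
(7, 3, 2)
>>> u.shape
(3, 2)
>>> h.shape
(11, 3, 2)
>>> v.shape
(3, 2)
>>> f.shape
(2, 3, 11)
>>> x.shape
(2, 2)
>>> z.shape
(3, 2)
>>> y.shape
(23, 2, 3)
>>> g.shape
(3, 2)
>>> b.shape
(3, 2)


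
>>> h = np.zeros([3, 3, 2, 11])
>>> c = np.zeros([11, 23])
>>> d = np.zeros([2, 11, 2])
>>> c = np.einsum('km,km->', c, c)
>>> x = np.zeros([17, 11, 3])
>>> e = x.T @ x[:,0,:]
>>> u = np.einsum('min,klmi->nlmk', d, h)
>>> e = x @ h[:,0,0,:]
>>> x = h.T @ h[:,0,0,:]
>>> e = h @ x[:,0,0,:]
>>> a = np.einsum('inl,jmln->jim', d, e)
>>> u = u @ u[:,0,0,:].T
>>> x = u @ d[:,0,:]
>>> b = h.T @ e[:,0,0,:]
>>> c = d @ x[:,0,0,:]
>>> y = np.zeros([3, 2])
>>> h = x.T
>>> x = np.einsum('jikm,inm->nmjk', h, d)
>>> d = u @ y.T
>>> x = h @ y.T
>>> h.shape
(2, 2, 3, 2)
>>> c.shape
(2, 11, 2)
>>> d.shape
(2, 3, 2, 3)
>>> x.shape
(2, 2, 3, 3)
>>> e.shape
(3, 3, 2, 11)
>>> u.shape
(2, 3, 2, 2)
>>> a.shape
(3, 2, 3)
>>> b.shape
(11, 2, 3, 11)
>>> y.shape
(3, 2)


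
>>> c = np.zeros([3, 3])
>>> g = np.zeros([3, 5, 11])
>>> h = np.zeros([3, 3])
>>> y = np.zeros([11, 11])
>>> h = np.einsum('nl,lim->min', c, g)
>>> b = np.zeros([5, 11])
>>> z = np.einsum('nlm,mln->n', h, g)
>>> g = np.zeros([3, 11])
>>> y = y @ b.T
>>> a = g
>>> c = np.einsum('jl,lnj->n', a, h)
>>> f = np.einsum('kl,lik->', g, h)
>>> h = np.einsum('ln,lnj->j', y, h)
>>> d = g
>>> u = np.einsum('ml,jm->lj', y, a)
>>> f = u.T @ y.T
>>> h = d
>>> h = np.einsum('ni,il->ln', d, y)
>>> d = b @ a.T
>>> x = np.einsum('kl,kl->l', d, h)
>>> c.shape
(5,)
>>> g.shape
(3, 11)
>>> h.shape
(5, 3)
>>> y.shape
(11, 5)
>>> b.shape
(5, 11)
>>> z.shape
(11,)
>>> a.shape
(3, 11)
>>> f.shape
(3, 11)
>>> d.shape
(5, 3)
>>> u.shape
(5, 3)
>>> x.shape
(3,)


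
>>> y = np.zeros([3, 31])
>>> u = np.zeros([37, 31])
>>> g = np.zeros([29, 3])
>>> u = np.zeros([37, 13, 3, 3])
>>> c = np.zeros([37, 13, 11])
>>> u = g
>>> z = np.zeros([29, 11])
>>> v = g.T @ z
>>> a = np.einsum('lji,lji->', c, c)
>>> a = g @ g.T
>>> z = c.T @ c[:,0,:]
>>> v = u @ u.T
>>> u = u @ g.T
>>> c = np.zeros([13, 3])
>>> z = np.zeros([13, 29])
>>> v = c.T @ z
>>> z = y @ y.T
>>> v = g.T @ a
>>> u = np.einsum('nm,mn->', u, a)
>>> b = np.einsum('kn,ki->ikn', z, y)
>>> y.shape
(3, 31)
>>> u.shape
()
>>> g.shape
(29, 3)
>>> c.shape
(13, 3)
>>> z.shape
(3, 3)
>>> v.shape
(3, 29)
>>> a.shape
(29, 29)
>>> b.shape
(31, 3, 3)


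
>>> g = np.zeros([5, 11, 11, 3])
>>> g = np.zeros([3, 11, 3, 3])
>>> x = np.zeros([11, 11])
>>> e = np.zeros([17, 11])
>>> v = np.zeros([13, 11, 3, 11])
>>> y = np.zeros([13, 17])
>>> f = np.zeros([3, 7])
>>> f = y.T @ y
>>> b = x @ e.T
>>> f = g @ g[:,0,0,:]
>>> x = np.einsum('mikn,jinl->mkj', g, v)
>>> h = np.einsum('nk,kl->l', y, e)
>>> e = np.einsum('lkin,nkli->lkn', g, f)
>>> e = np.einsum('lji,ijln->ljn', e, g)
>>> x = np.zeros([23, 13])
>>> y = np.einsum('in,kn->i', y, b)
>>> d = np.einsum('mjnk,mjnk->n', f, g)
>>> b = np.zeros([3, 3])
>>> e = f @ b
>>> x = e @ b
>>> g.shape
(3, 11, 3, 3)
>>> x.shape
(3, 11, 3, 3)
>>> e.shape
(3, 11, 3, 3)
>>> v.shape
(13, 11, 3, 11)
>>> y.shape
(13,)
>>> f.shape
(3, 11, 3, 3)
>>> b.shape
(3, 3)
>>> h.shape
(11,)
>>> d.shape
(3,)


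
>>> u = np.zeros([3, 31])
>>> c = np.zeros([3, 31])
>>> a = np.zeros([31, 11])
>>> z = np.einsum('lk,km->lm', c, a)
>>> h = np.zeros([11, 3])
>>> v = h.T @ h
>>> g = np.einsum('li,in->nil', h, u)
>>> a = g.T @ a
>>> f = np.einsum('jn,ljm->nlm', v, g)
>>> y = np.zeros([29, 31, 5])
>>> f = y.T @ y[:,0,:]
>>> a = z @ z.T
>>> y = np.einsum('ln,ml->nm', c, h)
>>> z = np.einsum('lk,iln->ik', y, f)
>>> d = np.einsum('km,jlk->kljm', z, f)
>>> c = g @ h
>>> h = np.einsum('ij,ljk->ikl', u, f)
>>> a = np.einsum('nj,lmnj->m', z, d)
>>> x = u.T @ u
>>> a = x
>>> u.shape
(3, 31)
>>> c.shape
(31, 3, 3)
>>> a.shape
(31, 31)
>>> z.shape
(5, 11)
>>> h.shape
(3, 5, 5)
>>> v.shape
(3, 3)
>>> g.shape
(31, 3, 11)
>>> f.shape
(5, 31, 5)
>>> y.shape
(31, 11)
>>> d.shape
(5, 31, 5, 11)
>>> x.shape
(31, 31)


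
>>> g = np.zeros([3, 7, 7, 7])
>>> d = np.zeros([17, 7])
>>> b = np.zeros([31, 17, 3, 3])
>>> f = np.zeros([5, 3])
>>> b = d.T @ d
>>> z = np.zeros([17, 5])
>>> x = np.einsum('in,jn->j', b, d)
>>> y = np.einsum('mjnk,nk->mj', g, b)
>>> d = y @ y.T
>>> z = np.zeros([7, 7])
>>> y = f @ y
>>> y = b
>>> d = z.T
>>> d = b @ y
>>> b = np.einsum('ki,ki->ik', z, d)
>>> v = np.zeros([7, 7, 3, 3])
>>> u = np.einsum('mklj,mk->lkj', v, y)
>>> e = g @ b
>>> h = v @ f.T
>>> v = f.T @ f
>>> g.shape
(3, 7, 7, 7)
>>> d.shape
(7, 7)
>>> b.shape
(7, 7)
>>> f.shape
(5, 3)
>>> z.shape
(7, 7)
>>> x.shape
(17,)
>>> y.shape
(7, 7)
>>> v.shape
(3, 3)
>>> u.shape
(3, 7, 3)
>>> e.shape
(3, 7, 7, 7)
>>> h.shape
(7, 7, 3, 5)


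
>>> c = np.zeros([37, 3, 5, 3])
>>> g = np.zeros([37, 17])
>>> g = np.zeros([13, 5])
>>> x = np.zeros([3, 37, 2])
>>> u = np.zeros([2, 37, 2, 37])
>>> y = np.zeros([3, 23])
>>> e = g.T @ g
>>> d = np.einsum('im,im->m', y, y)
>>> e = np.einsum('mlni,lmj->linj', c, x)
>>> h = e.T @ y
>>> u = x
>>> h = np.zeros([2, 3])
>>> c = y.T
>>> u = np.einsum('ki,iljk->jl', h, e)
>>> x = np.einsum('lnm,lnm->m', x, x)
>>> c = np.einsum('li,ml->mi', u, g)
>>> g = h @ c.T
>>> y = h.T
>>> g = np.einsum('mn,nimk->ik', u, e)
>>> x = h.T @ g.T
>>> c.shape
(13, 3)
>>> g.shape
(3, 2)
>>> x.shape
(3, 3)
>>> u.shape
(5, 3)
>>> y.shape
(3, 2)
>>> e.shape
(3, 3, 5, 2)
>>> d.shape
(23,)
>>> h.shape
(2, 3)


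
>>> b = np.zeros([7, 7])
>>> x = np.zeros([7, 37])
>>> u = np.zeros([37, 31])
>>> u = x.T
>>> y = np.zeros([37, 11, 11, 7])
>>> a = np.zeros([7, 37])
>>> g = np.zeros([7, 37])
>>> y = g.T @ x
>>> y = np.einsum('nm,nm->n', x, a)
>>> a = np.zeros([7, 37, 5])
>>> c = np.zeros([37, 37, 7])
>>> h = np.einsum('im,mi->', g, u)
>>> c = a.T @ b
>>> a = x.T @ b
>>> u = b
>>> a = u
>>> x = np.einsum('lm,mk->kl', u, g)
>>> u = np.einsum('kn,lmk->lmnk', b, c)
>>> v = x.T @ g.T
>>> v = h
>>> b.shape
(7, 7)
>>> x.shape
(37, 7)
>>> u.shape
(5, 37, 7, 7)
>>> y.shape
(7,)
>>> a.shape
(7, 7)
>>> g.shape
(7, 37)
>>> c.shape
(5, 37, 7)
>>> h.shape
()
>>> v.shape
()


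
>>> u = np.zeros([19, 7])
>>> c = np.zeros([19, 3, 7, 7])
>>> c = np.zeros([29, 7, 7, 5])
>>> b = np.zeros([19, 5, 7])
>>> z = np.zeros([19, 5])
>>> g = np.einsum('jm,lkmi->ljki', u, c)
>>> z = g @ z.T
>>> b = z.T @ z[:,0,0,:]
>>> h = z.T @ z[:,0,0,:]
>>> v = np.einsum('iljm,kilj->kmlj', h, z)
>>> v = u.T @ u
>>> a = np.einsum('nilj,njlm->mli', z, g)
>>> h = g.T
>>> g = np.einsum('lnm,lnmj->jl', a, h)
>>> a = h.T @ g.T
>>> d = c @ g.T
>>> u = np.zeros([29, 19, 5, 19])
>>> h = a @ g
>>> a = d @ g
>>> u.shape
(29, 19, 5, 19)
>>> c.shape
(29, 7, 7, 5)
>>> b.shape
(19, 7, 19, 19)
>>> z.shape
(29, 19, 7, 19)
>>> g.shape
(29, 5)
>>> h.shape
(29, 19, 7, 5)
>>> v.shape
(7, 7)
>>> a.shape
(29, 7, 7, 5)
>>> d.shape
(29, 7, 7, 29)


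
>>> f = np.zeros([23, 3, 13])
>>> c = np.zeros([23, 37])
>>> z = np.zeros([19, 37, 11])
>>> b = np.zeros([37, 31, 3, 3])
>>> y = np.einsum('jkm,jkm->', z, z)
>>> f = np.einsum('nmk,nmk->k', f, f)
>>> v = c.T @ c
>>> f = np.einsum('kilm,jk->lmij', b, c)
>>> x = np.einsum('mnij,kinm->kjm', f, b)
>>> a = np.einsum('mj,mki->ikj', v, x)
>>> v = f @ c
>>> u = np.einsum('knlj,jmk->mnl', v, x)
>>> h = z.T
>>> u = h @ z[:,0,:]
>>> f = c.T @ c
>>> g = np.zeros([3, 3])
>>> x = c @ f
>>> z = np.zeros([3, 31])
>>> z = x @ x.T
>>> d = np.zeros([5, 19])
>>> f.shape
(37, 37)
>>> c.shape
(23, 37)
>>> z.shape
(23, 23)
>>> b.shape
(37, 31, 3, 3)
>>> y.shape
()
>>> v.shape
(3, 3, 31, 37)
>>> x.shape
(23, 37)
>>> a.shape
(3, 23, 37)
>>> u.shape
(11, 37, 11)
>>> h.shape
(11, 37, 19)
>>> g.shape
(3, 3)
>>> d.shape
(5, 19)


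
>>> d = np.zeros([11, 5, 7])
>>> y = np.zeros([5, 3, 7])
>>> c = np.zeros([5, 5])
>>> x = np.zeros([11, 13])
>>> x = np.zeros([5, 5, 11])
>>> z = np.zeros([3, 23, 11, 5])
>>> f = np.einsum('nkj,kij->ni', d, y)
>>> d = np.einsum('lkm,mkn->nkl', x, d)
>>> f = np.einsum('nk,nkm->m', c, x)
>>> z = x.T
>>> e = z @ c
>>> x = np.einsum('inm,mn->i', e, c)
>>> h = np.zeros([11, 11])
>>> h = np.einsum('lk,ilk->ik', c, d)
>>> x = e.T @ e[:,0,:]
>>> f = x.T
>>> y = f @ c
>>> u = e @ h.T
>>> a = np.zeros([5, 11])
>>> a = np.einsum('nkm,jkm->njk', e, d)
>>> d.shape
(7, 5, 5)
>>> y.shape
(5, 5, 5)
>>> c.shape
(5, 5)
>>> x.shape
(5, 5, 5)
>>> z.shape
(11, 5, 5)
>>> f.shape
(5, 5, 5)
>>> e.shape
(11, 5, 5)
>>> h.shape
(7, 5)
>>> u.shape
(11, 5, 7)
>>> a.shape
(11, 7, 5)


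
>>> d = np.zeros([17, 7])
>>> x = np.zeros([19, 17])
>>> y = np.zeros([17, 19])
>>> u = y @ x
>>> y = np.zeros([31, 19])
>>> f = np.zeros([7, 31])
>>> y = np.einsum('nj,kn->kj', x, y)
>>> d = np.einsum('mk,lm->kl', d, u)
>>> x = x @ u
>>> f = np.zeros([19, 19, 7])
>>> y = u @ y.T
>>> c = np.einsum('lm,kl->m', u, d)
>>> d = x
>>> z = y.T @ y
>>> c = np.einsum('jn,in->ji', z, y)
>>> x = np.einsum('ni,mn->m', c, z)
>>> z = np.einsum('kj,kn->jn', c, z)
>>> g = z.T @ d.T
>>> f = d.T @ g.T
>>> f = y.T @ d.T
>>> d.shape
(19, 17)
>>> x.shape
(31,)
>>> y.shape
(17, 31)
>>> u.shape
(17, 17)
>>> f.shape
(31, 19)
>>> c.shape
(31, 17)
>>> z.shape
(17, 31)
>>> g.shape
(31, 19)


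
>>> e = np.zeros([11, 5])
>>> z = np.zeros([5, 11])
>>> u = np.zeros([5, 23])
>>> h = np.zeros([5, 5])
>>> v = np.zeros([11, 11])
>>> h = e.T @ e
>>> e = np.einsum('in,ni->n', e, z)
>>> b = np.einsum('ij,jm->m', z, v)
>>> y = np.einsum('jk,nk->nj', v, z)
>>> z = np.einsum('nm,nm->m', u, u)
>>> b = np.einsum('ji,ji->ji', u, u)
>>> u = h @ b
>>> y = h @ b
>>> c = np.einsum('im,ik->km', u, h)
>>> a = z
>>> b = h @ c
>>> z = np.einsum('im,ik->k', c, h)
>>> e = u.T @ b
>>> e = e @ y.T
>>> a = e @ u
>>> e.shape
(23, 5)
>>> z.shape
(5,)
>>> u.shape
(5, 23)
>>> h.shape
(5, 5)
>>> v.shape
(11, 11)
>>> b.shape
(5, 23)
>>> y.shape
(5, 23)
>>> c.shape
(5, 23)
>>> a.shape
(23, 23)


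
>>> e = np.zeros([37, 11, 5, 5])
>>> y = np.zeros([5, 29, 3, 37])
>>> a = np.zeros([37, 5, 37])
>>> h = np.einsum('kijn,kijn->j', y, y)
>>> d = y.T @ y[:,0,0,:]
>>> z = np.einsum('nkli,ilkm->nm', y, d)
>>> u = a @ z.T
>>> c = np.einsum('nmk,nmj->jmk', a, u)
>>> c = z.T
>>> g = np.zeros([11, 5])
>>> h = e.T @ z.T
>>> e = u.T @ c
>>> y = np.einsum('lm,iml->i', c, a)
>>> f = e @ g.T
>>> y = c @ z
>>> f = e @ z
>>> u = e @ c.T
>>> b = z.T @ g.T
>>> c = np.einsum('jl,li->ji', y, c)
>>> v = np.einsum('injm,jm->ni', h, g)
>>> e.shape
(5, 5, 5)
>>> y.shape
(37, 37)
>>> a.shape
(37, 5, 37)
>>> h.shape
(5, 5, 11, 5)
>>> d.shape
(37, 3, 29, 37)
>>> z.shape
(5, 37)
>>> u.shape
(5, 5, 37)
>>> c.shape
(37, 5)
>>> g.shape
(11, 5)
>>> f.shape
(5, 5, 37)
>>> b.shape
(37, 11)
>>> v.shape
(5, 5)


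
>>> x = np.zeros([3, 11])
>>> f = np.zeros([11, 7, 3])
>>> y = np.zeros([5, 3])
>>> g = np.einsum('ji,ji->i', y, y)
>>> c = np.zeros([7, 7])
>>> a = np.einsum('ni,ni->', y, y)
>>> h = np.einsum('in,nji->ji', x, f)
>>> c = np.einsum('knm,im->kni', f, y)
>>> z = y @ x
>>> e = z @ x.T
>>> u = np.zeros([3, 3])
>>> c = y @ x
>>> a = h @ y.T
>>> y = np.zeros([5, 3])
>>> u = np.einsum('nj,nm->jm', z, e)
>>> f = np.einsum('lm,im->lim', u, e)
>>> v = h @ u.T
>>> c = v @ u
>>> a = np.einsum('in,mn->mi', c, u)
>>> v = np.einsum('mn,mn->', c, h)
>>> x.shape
(3, 11)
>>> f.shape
(11, 5, 3)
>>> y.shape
(5, 3)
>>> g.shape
(3,)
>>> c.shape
(7, 3)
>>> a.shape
(11, 7)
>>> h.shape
(7, 3)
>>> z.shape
(5, 11)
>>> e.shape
(5, 3)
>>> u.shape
(11, 3)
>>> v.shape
()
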